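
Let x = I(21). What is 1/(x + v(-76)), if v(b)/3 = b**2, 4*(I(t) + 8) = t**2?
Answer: 4/69721 ≈ 5.7372e-5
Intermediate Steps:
I(t) = -8 + t**2/4
v(b) = 3*b**2
x = 409/4 (x = -8 + (1/4)*21**2 = -8 + (1/4)*441 = -8 + 441/4 = 409/4 ≈ 102.25)
1/(x + v(-76)) = 1/(409/4 + 3*(-76)**2) = 1/(409/4 + 3*5776) = 1/(409/4 + 17328) = 1/(69721/4) = 4/69721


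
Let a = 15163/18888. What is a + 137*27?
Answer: 69881875/18888 ≈ 3699.8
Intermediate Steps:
a = 15163/18888 (a = 15163*(1/18888) = 15163/18888 ≈ 0.80278)
a + 137*27 = 15163/18888 + 137*27 = 15163/18888 + 3699 = 69881875/18888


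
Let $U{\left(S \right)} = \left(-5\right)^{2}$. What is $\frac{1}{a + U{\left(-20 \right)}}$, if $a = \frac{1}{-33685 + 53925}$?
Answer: $\frac{20240}{506001} \approx 0.04$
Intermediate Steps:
$U{\left(S \right)} = 25$
$a = \frac{1}{20240} \approx 4.9407 \cdot 10^{-5}$
$\frac{1}{a + U{\left(-20 \right)}} = \frac{1}{\frac{1}{20240} + 25} = \frac{1}{\frac{506001}{20240}} = \frac{20240}{506001}$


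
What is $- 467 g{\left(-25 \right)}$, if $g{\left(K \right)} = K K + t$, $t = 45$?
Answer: $-312890$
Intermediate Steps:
$g{\left(K \right)} = 45 + K^{2}$ ($g{\left(K \right)} = K K + 45 = K^{2} + 45 = 45 + K^{2}$)
$- 467 g{\left(-25 \right)} = - 467 \left(45 + \left(-25\right)^{2}\right) = - 467 \left(45 + 625\right) = \left(-467\right) 670 = -312890$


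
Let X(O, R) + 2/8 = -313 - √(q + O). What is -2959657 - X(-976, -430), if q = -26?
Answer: -11837375/4 + I*√1002 ≈ -2.9593e+6 + 31.654*I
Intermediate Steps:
X(O, R) = -1253/4 - √(-26 + O) (X(O, R) = -¼ + (-313 - √(-26 + O)) = -1253/4 - √(-26 + O))
-2959657 - X(-976, -430) = -2959657 - (-1253/4 - √(-26 - 976)) = -2959657 - (-1253/4 - √(-1002)) = -2959657 - (-1253/4 - I*√1002) = -2959657 + (1253/4 + I*√1002) = -11837375/4 + I*√1002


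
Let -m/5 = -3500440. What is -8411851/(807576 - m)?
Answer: 8411851/16694624 ≈ 0.50387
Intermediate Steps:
m = 17502200 (m = -5*(-3500440) = 17502200)
-8411851/(807576 - m) = -8411851/(807576 - 1*17502200) = -8411851/(807576 - 17502200) = -8411851/(-16694624) = -8411851*(-1/16694624) = 8411851/16694624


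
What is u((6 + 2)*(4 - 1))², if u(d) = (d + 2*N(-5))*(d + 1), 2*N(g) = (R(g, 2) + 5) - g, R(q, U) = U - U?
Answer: 722500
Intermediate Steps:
R(q, U) = 0
N(g) = 5/2 - g/2 (N(g) = ((0 + 5) - g)/2 = (5 - g)/2 = 5/2 - g/2)
u(d) = (1 + d)*(10 + d) (u(d) = (d + 2*(5/2 - ½*(-5)))*(d + 1) = (d + 2*(5/2 + 5/2))*(1 + d) = (d + 2*5)*(1 + d) = (d + 10)*(1 + d) = (10 + d)*(1 + d) = (1 + d)*(10 + d))
u((6 + 2)*(4 - 1))² = (10 + ((6 + 2)*(4 - 1))² + 11*((6 + 2)*(4 - 1)))² = (10 + (8*3)² + 11*(8*3))² = (10 + 24² + 11*24)² = (10 + 576 + 264)² = 850² = 722500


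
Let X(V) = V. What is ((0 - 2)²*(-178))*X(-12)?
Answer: 8544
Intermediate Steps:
((0 - 2)²*(-178))*X(-12) = ((0 - 2)²*(-178))*(-12) = ((-2)²*(-178))*(-12) = (4*(-178))*(-12) = -712*(-12) = 8544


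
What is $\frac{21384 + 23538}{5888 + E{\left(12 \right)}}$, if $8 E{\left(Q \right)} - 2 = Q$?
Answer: $\frac{59896}{7853} \approx 7.6272$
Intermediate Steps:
$E{\left(Q \right)} = \frac{1}{4} + \frac{Q}{8}$
$\frac{21384 + 23538}{5888 + E{\left(12 \right)}} = \frac{21384 + 23538}{5888 + \left(\frac{1}{4} + \frac{1}{8} \cdot 12\right)} = \frac{44922}{5888 + \left(\frac{1}{4} + \frac{3}{2}\right)} = \frac{44922}{5888 + \frac{7}{4}} = \frac{44922}{\frac{23559}{4}} = 44922 \cdot \frac{4}{23559} = \frac{59896}{7853}$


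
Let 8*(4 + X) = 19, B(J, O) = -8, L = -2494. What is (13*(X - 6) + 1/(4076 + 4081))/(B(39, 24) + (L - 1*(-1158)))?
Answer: 6468493/87704064 ≈ 0.073754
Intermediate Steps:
X = -13/8 (X = -4 + (1/8)*19 = -4 + 19/8 = -13/8 ≈ -1.6250)
(13*(X - 6) + 1/(4076 + 4081))/(B(39, 24) + (L - 1*(-1158))) = (13*(-13/8 - 6) + 1/(4076 + 4081))/(-8 + (-2494 - 1*(-1158))) = (13*(-61/8) + 1/8157)/(-8 + (-2494 + 1158)) = (-793/8 + 1/8157)/(-8 - 1336) = -6468493/65256/(-1344) = -6468493/65256*(-1/1344) = 6468493/87704064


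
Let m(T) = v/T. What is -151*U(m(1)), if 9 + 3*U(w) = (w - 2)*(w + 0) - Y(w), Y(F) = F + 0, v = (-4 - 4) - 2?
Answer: -18271/3 ≈ -6090.3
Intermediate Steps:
v = -10 (v = -8 - 2 = -10)
m(T) = -10/T
Y(F) = F
U(w) = -3 - w/3 + w*(-2 + w)/3 (U(w) = -3 + ((w - 2)*(w + 0) - w)/3 = -3 + ((-2 + w)*w - w)/3 = -3 + (w*(-2 + w) - w)/3 = -3 + (-w + w*(-2 + w))/3 = -3 + (-w/3 + w*(-2 + w)/3) = -3 - w/3 + w*(-2 + w)/3)
-151*U(m(1)) = -151*(-3 - (-10)/1 + (-10/1)²/3) = -151*(-3 - (-10) + (-10*1)²/3) = -151*(-3 - 1*(-10) + (⅓)*(-10)²) = -151*(-3 + 10 + (⅓)*100) = -151*(-3 + 10 + 100/3) = -151*121/3 = -18271/3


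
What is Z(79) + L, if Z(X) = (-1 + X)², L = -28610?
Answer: -22526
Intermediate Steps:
Z(79) + L = (-1 + 79)² - 28610 = 78² - 28610 = 6084 - 28610 = -22526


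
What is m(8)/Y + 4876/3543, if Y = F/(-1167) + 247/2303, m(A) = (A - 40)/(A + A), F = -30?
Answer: -5767318574/422017359 ≈ -13.666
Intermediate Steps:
m(A) = (-40 + A)/(2*A) (m(A) = (-40 + A)/((2*A)) = (-40 + A)*(1/(2*A)) = (-40 + A)/(2*A))
Y = 119113/895867 (Y = -30/(-1167) + 247/2303 = -30*(-1/1167) + 247*(1/2303) = 10/389 + 247/2303 = 119113/895867 ≈ 0.13296)
m(8)/Y + 4876/3543 = ((½)*(-40 + 8)/8)/(119113/895867) + 4876/3543 = ((½)*(⅛)*(-32))*(895867/119113) + 4876*(1/3543) = -2*895867/119113 + 4876/3543 = -1791734/119113 + 4876/3543 = -5767318574/422017359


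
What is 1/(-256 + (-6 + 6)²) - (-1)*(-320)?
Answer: -81921/256 ≈ -320.00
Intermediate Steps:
1/(-256 + (-6 + 6)²) - (-1)*(-320) = 1/(-256 + 0²) - 1*320 = 1/(-256 + 0) - 320 = 1/(-256) - 320 = -1/256 - 320 = -81921/256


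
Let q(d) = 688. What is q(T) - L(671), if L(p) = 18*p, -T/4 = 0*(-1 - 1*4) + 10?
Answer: -11390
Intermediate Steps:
T = -40 (T = -4*(0*(-1 - 1*4) + 10) = -4*(0*(-1 - 4) + 10) = -4*(0*(-5) + 10) = -4*(0 + 10) = -4*10 = -40)
q(T) - L(671) = 688 - 18*671 = 688 - 1*12078 = 688 - 12078 = -11390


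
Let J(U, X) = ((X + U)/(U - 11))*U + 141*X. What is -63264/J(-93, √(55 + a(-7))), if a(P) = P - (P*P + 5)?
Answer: 2107619072/51163685 + 10788114688*I*√6/153491055 ≈ 41.194 + 172.16*I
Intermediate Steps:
a(P) = -5 + P - P² (a(P) = P - (P² + 5) = P - (5 + P²) = P + (-5 - P²) = -5 + P - P²)
J(U, X) = 141*X + U*(U + X)/(-11 + U) (J(U, X) = ((U + X)/(-11 + U))*U + 141*X = U*(U + X)/(-11 + U) + 141*X = 141*X + U*(U + X)/(-11 + U))
-63264/J(-93, √(55 + a(-7))) = -63264*(-11 - 93)/((-93)² - 1551*√(55 + (-5 - 7 - 1*(-7)²)) + 142*(-93)*√(55 + (-5 - 7 - 1*(-7)²))) = -63264*(-104/(8649 - 1551*√(55 + (-5 - 7 - 1*49)) + 142*(-93)*√(55 + (-5 - 7 - 1*49)))) = -63264*(-104/(8649 - 1551*√(55 + (-5 - 7 - 49)) + 142*(-93)*√(55 + (-5 - 7 - 49)))) = -63264*(-104/(8649 - 1551*√(55 - 61) + 142*(-93)*√(55 - 61))) = -63264*(-104/(8649 - 1551*I*√6 + 142*(-93)*√(-6))) = -63264*(-104/(8649 - 1551*I*√6 + 142*(-93)*(I*√6))) = -63264*(-104/(8649 - 1551*I*√6 - 13206*I*√6)) = -63264*(-104/(8649 - 14757*I*√6)) = -63264/(-8649/104 + 14757*I*√6/104)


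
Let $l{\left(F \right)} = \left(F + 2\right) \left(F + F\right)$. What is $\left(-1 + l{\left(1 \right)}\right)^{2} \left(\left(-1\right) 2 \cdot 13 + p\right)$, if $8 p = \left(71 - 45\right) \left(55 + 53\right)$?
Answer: $8125$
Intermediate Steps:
$p = 351$ ($p = \frac{\left(71 - 45\right) \left(55 + 53\right)}{8} = \frac{26 \cdot 108}{8} = \frac{1}{8} \cdot 2808 = 351$)
$l{\left(F \right)} = 2 F \left(2 + F\right)$ ($l{\left(F \right)} = \left(2 + F\right) 2 F = 2 F \left(2 + F\right)$)
$\left(-1 + l{\left(1 \right)}\right)^{2} \left(\left(-1\right) 2 \cdot 13 + p\right) = \left(-1 + 2 \cdot 1 \left(2 + 1\right)\right)^{2} \left(\left(-1\right) 2 \cdot 13 + 351\right) = \left(-1 + 2 \cdot 1 \cdot 3\right)^{2} \left(\left(-2\right) 13 + 351\right) = \left(-1 + 6\right)^{2} \left(-26 + 351\right) = 5^{2} \cdot 325 = 25 \cdot 325 = 8125$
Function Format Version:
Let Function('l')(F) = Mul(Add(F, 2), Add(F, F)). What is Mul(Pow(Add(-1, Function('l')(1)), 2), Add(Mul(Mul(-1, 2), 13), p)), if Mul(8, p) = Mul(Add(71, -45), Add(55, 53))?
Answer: 8125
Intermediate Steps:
p = 351 (p = Mul(Rational(1, 8), Mul(Add(71, -45), Add(55, 53))) = Mul(Rational(1, 8), Mul(26, 108)) = Mul(Rational(1, 8), 2808) = 351)
Function('l')(F) = Mul(2, F, Add(2, F)) (Function('l')(F) = Mul(Add(2, F), Mul(2, F)) = Mul(2, F, Add(2, F)))
Mul(Pow(Add(-1, Function('l')(1)), 2), Add(Mul(Mul(-1, 2), 13), p)) = Mul(Pow(Add(-1, Mul(2, 1, Add(2, 1))), 2), Add(Mul(Mul(-1, 2), 13), 351)) = Mul(Pow(Add(-1, Mul(2, 1, 3)), 2), Add(Mul(-2, 13), 351)) = Mul(Pow(Add(-1, 6), 2), Add(-26, 351)) = Mul(Pow(5, 2), 325) = Mul(25, 325) = 8125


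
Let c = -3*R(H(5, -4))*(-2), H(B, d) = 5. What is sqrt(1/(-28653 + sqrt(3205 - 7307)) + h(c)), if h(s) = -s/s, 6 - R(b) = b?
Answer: sqrt((28654 - I*sqrt(4102))/(-28653 + I*sqrt(4102))) ≈ 0.e-8 - 1.0*I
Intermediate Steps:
R(b) = 6 - b
c = 6 (c = -3*(6 - 1*5)*(-2) = -3*(6 - 5)*(-2) = -3*1*(-2) = -3*(-2) = 6)
h(s) = -1 (h(s) = -1*1 = -1)
sqrt(1/(-28653 + sqrt(3205 - 7307)) + h(c)) = sqrt(1/(-28653 + sqrt(3205 - 7307)) - 1) = sqrt(1/(-28653 + sqrt(-4102)) - 1) = sqrt(1/(-28653 + I*sqrt(4102)) - 1) = sqrt(-1 + 1/(-28653 + I*sqrt(4102)))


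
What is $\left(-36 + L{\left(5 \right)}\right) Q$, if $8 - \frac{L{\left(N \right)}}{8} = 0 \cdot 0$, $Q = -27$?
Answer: $-756$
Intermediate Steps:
$L{\left(N \right)} = 64$ ($L{\left(N \right)} = 64 - 8 \cdot 0 \cdot 0 = 64 - 0 = 64 + 0 = 64$)
$\left(-36 + L{\left(5 \right)}\right) Q = \left(-36 + 64\right) \left(-27\right) = 28 \left(-27\right) = -756$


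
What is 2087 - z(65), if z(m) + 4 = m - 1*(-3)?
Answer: 2023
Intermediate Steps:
z(m) = -1 + m (z(m) = -4 + (m - 1*(-3)) = -4 + (m + 3) = -4 + (3 + m) = -1 + m)
2087 - z(65) = 2087 - (-1 + 65) = 2087 - 1*64 = 2087 - 64 = 2023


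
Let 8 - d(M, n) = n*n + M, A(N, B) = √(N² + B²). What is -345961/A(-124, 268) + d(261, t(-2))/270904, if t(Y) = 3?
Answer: -131/135452 - 345961*√218/4360 ≈ -1171.6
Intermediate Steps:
A(N, B) = √(B² + N²)
d(M, n) = 8 - M - n² (d(M, n) = 8 - (n*n + M) = 8 - (n² + M) = 8 - (M + n²) = 8 + (-M - n²) = 8 - M - n²)
-345961/A(-124, 268) + d(261, t(-2))/270904 = -345961/√(268² + (-124)²) + (8 - 1*261 - 1*3²)/270904 = -345961/√(71824 + 15376) + (8 - 261 - 1*9)*(1/270904) = -345961*√218/4360 + (8 - 261 - 9)*(1/270904) = -345961*√218/4360 - 262*1/270904 = -345961*√218/4360 - 131/135452 = -131/135452 - 345961*√218/4360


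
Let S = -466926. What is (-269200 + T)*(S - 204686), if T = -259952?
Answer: 355384833024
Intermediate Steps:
(-269200 + T)*(S - 204686) = (-269200 - 259952)*(-466926 - 204686) = -529152*(-671612) = 355384833024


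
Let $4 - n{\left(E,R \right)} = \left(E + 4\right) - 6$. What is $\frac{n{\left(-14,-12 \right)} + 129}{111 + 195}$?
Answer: $\frac{149}{306} \approx 0.48693$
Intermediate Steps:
$n{\left(E,R \right)} = 6 - E$ ($n{\left(E,R \right)} = 4 - \left(\left(E + 4\right) - 6\right) = 4 - \left(\left(4 + E\right) - 6\right) = 4 - \left(-2 + E\right) = 6 - E$)
$\frac{n{\left(-14,-12 \right)} + 129}{111 + 195} = \frac{\left(6 - -14\right) + 129}{111 + 195} = \frac{\left(6 + 14\right) + 129}{306} = \left(20 + 129\right) \frac{1}{306} = 149 \cdot \frac{1}{306} = \frac{149}{306}$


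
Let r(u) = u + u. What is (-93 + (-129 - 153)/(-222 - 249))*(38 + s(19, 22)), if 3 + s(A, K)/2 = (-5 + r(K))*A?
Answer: -21963598/157 ≈ -1.3990e+5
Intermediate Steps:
r(u) = 2*u
s(A, K) = -6 + 2*A*(-5 + 2*K) (s(A, K) = -6 + 2*((-5 + 2*K)*A) = -6 + 2*(A*(-5 + 2*K)) = -6 + 2*A*(-5 + 2*K))
(-93 + (-129 - 153)/(-222 - 249))*(38 + s(19, 22)) = (-93 + (-129 - 153)/(-222 - 249))*(38 + (-6 - 10*19 + 4*19*22)) = (-93 - 282/(-471))*(38 + (-6 - 190 + 1672)) = (-93 - 282*(-1/471))*(38 + 1476) = (-93 + 94/157)*1514 = -14507/157*1514 = -21963598/157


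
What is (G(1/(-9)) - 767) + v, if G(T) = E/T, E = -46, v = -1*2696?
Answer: -3049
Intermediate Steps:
v = -2696
G(T) = -46/T
(G(1/(-9)) - 767) + v = (-46/(1/(-9)) - 767) - 2696 = (-46/(-1/9) - 767) - 2696 = (-46*(-9) - 767) - 2696 = (414 - 767) - 2696 = -353 - 2696 = -3049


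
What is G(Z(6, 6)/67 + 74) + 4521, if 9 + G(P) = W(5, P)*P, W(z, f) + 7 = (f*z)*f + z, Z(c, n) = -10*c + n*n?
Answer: 601888007724/300763 ≈ 2.0012e+6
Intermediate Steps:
Z(c, n) = n**2 - 10*c (Z(c, n) = -10*c + n**2 = n**2 - 10*c)
W(z, f) = -7 + z + z*f**2 (W(z, f) = -7 + ((f*z)*f + z) = -7 + (z*f**2 + z) = -7 + (z + z*f**2) = -7 + z + z*f**2)
G(P) = -9 + P*(-2 + 5*P**2) (G(P) = -9 + (-7 + 5 + 5*P**2)*P = -9 + (-2 + 5*P**2)*P = -9 + P*(-2 + 5*P**2))
G(Z(6, 6)/67 + 74) + 4521 = (-9 + ((6**2 - 10*6)/67 + 74)*(-2 + 5*((6**2 - 10*6)/67 + 74)**2)) + 4521 = (-9 + ((36 - 60)*(1/67) + 74)*(-2 + 5*((36 - 60)*(1/67) + 74)**2)) + 4521 = (-9 + (-24*1/67 + 74)*(-2 + 5*(-24*1/67 + 74)**2)) + 4521 = (-9 + (-24/67 + 74)*(-2 + 5*(-24/67 + 74)**2)) + 4521 = (-9 + 4934*(-2 + 5*(4934/67)**2)/67) + 4521 = (-9 + 4934*(-2 + 5*(24344356/4489))/67) + 4521 = (-9 + 4934*(-2 + 121721780/4489)/67) + 4521 = (-9 + (4934/67)*(121712802/4489)) + 4521 = (-9 + 600530965068/300763) + 4521 = 600528258201/300763 + 4521 = 601888007724/300763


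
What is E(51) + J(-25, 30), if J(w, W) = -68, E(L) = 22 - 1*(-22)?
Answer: -24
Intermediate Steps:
E(L) = 44 (E(L) = 22 + 22 = 44)
E(51) + J(-25, 30) = 44 - 68 = -24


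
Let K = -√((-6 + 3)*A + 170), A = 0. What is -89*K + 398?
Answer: 398 + 89*√170 ≈ 1558.4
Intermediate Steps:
K = -√170 (K = -√((-6 + 3)*0 + 170) = -√(-3*0 + 170) = -√(0 + 170) = -√170 ≈ -13.038)
-89*K + 398 = -(-89)*√170 + 398 = 89*√170 + 398 = 398 + 89*√170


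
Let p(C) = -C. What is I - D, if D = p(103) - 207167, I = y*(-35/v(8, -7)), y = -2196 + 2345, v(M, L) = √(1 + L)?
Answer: 207270 + 5215*I*√6/6 ≈ 2.0727e+5 + 2129.0*I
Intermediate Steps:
y = 149
I = 5215*I*√6/6 (I = 149*(-35/√(1 - 7)) = 149*(-35*(-I*√6/6)) = 149*(-(-35)*I*√6/6) = 149*(35*I*√6/6) = 5215*I*√6/6 ≈ 2129.0*I)
D = -207270 (D = -1*103 - 207167 = -103 - 207167 = -207270)
I - D = 5215*I*√6/6 - 1*(-207270) = 5215*I*√6/6 + 207270 = 207270 + 5215*I*√6/6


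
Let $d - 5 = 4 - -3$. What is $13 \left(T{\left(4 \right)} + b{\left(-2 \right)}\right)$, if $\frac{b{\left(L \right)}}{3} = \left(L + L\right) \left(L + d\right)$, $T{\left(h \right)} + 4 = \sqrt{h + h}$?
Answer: $-1612 + 26 \sqrt{2} \approx -1575.2$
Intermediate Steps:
$d = 12$ ($d = 5 + \left(4 - -3\right) = 5 + \left(4 + 3\right) = 5 + 7 = 12$)
$T{\left(h \right)} = -4 + \sqrt{2} \sqrt{h}$ ($T{\left(h \right)} = -4 + \sqrt{h + h} = -4 + \sqrt{2 h} = -4 + \sqrt{2} \sqrt{h}$)
$b{\left(L \right)} = 6 L \left(12 + L\right)$ ($b{\left(L \right)} = 3 \left(L + L\right) \left(L + 12\right) = 3 \cdot 2 L \left(12 + L\right) = 6 L \left(12 + L\right)$)
$13 \left(T{\left(4 \right)} + b{\left(-2 \right)}\right) = 13 \left(\left(-4 + \sqrt{2} \sqrt{4}\right) + 6 \left(-2\right) \left(12 - 2\right)\right) = 13 \left(\left(-4 + \sqrt{2} \cdot 2\right) + 6 \left(-2\right) 10\right) = 13 \left(\left(-4 + 2 \sqrt{2}\right) - 120\right) = 13 \left(-124 + 2 \sqrt{2}\right) = -1612 + 26 \sqrt{2}$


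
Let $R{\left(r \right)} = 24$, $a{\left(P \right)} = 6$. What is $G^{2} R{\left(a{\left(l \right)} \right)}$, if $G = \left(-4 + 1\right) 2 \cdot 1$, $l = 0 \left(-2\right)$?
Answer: $864$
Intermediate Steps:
$l = 0$
$G = -6$ ($G = \left(-3\right) 2 \cdot 1 = \left(-6\right) 1 = -6$)
$G^{2} R{\left(a{\left(l \right)} \right)} = \left(-6\right)^{2} \cdot 24 = 36 \cdot 24 = 864$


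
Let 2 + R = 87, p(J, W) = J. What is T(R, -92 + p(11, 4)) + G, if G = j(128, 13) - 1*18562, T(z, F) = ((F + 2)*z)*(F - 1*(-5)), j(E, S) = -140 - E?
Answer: 491510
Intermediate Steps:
R = 85 (R = -2 + 87 = 85)
T(z, F) = z*(2 + F)*(5 + F) (T(z, F) = ((2 + F)*z)*(F + 5) = (z*(2 + F))*(5 + F) = z*(2 + F)*(5 + F))
G = -18830 (G = (-140 - 1*128) - 1*18562 = (-140 - 128) - 18562 = -268 - 18562 = -18830)
T(R, -92 + p(11, 4)) + G = 85*(10 + (-92 + 11)**2 + 7*(-92 + 11)) - 18830 = 85*(10 + (-81)**2 + 7*(-81)) - 18830 = 85*(10 + 6561 - 567) - 18830 = 85*6004 - 18830 = 510340 - 18830 = 491510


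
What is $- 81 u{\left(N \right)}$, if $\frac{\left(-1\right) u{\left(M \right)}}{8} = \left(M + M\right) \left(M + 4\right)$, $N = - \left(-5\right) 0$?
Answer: $0$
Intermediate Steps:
$N = 0$ ($N = \left(-1\right) 0 = 0$)
$u{\left(M \right)} = - 16 M \left(4 + M\right)$ ($u{\left(M \right)} = - 8 \left(M + M\right) \left(M + 4\right) = - 8 \cdot 2 M \left(4 + M\right) = - 16 M \left(4 + M\right)$)
$- 81 u{\left(N \right)} = - 81 \left(\left(-16\right) 0 \left(4 + 0\right)\right) = - 81 \left(\left(-16\right) 0 \cdot 4\right) = \left(-81\right) 0 = 0$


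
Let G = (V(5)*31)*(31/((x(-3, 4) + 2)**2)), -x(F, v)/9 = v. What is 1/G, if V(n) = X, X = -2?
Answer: -578/961 ≈ -0.60146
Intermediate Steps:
x(F, v) = -9*v
V(n) = -2
G = -961/578 (G = (-2*31)*(31/((-9*4 + 2)**2)) = -1922/((-36 + 2)**2) = -1922/((-34)**2) = -1922/1156 = -62*31/1156 = -961/578 ≈ -1.6626)
1/G = 1/(-961/578) = -578/961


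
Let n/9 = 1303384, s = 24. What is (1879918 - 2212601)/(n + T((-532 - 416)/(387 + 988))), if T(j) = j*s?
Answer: -457439125/16129354248 ≈ -0.028361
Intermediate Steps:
n = 11730456 (n = 9*1303384 = 11730456)
T(j) = 24*j (T(j) = j*24 = 24*j)
(1879918 - 2212601)/(n + T((-532 - 416)/(387 + 988))) = (1879918 - 2212601)/(11730456 + 24*((-532 - 416)/(387 + 988))) = -332683/(11730456 + 24*(-948/1375)) = -332683/(11730456 - 22752/1375) = -332683/16129354248/1375 = -332683*1375/16129354248 = -457439125/16129354248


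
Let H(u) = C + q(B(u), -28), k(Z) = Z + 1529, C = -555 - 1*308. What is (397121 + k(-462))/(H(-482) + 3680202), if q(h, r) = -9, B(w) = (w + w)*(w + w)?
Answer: 199094/1839665 ≈ 0.10822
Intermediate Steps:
B(w) = 4*w**2 (B(w) = (2*w)*(2*w) = 4*w**2)
C = -863 (C = -555 - 308 = -863)
k(Z) = 1529 + Z
H(u) = -872 (H(u) = -863 - 9 = -872)
(397121 + k(-462))/(H(-482) + 3680202) = (397121 + (1529 - 462))/(-872 + 3680202) = (397121 + 1067)/3679330 = 398188*(1/3679330) = 199094/1839665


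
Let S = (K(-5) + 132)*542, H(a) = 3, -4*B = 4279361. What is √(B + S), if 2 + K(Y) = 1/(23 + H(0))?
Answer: I*√675566957/26 ≈ 999.68*I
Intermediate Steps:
B = -4279361/4 (B = -¼*4279361 = -4279361/4 ≈ -1.0698e+6)
K(Y) = -51/26 (K(Y) = -2 + 1/(23 + 3) = -2 + 1/26 = -51/26)
S = 916251/13 (S = (-51/26 + 132)*542 = (3381/26)*542 = 916251/13 ≈ 70481.)
√(B + S) = √(-4279361/4 + 916251/13) = √(-51966689/52) = I*√675566957/26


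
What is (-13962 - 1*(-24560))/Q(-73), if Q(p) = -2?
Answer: -5299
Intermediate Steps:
(-13962 - 1*(-24560))/Q(-73) = (-13962 - 1*(-24560))/(-2) = (-13962 + 24560)*(-½) = 10598*(-½) = -5299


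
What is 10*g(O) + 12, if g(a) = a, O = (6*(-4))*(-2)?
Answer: 492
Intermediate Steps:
O = 48 (O = -24*(-2) = 48)
10*g(O) + 12 = 10*48 + 12 = 480 + 12 = 492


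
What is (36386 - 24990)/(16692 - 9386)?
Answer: 5698/3653 ≈ 1.5598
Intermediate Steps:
(36386 - 24990)/(16692 - 9386) = 11396/7306 = 11396*(1/7306) = 5698/3653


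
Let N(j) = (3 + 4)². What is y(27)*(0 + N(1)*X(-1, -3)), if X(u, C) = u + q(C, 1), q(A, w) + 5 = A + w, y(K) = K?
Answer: -10584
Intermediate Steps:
N(j) = 49 (N(j) = 7² = 49)
q(A, w) = -5 + A + w (q(A, w) = -5 + (A + w) = -5 + A + w)
X(u, C) = -4 + C + u (X(u, C) = u + (-5 + C + 1) = u + (-4 + C) = -4 + C + u)
y(27)*(0 + N(1)*X(-1, -3)) = 27*(0 + 49*(-4 - 3 - 1)) = 27*(0 + 49*(-8)) = 27*(0 - 392) = 27*(-392) = -10584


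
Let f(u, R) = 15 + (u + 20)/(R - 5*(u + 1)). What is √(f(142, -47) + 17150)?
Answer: 2*√69212714/127 ≈ 131.01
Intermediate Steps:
f(u, R) = 15 + (20 + u)/(-5 + R - 5*u) (f(u, R) = 15 + (20 + u)/(R - 5*(1 + u)) = 15 + (20 + u)/(R + (-5 - 5*u)) = 15 + (20 + u)/(-5 + R - 5*u))
√(f(142, -47) + 17150) = √((55 - 15*(-47) + 74*142)/(5 - 1*(-47) + 5*142) + 17150) = √((55 + 705 + 10508)/(5 + 47 + 710) + 17150) = √(11268/762 + 17150) = √((1/762)*11268 + 17150) = √(1878/127 + 17150) = √(2179928/127) = 2*√69212714/127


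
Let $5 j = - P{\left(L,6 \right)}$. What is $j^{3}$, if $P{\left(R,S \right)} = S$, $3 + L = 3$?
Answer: $- \frac{216}{125} \approx -1.728$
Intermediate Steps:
$L = 0$ ($L = -3 + 3 = 0$)
$j = - \frac{6}{5}$ ($j = \frac{\left(-1\right) 6}{5} = \frac{1}{5} \left(-6\right) = - \frac{6}{5} \approx -1.2$)
$j^{3} = \left(- \frac{6}{5}\right)^{3} = - \frac{216}{125}$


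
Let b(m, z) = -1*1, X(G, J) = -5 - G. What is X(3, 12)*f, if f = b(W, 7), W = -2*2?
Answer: 8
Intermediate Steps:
W = -4
b(m, z) = -1
f = -1
X(3, 12)*f = (-5 - 1*3)*(-1) = (-5 - 3)*(-1) = -8*(-1) = 8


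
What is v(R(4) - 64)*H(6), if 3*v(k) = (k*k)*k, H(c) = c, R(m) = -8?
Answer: -746496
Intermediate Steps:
v(k) = k**3/3 (v(k) = ((k*k)*k)/3 = (k**2*k)/3 = k**3/3)
v(R(4) - 64)*H(6) = ((-8 - 64)**3/3)*6 = ((1/3)*(-72)**3)*6 = ((1/3)*(-373248))*6 = -124416*6 = -746496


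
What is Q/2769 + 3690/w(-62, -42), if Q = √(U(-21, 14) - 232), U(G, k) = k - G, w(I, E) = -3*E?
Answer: 205/7 + I*√197/2769 ≈ 29.286 + 0.0050689*I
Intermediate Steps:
Q = I*√197 (Q = √((14 - 1*(-21)) - 232) = √((14 + 21) - 232) = √(35 - 232) = √(-197) = I*√197 ≈ 14.036*I)
Q/2769 + 3690/w(-62, -42) = (I*√197)/2769 + 3690/((-3*(-42))) = (I*√197)*(1/2769) + 3690/126 = I*√197/2769 + 3690*(1/126) = I*√197/2769 + 205/7 = 205/7 + I*√197/2769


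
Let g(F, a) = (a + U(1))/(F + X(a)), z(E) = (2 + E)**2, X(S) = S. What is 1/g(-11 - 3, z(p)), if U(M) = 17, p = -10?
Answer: 50/81 ≈ 0.61728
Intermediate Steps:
g(F, a) = (17 + a)/(F + a) (g(F, a) = (a + 17)/(F + a) = (17 + a)/(F + a))
1/g(-11 - 3, z(p)) = 1/((17 + (2 - 10)**2)/((-11 - 3) + (2 - 10)**2)) = 1/((17 + (-8)**2)/(-14 + (-8)**2)) = 1/((17 + 64)/(-14 + 64)) = 1/(81/50) = 50/81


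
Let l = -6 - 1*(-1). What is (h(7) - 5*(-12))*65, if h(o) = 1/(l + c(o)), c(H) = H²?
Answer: 171665/44 ≈ 3901.5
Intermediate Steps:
l = -5 (l = -6 + 1 = -5)
h(o) = 1/(-5 + o²)
(h(7) - 5*(-12))*65 = (1/(-5 + 7²) - 5*(-12))*65 = (1/(-5 + 49) + 60)*65 = (1/44 + 60)*65 = (2641/44)*65 = 171665/44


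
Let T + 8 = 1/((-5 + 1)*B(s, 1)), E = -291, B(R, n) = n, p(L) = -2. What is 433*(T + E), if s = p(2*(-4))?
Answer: -518301/4 ≈ -1.2958e+5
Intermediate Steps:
s = -2
T = -33/4 (T = -8 + 1/((-5 + 1)*1) = -8 + 1/(-4*1) = -8 + 1/(-4) = -8 - 1/4 = -33/4 ≈ -8.2500)
433*(T + E) = 433*(-33/4 - 291) = 433*(-1197/4) = -518301/4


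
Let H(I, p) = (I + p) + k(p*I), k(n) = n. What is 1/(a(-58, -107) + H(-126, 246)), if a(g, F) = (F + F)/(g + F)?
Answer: -165/5094326 ≈ -3.2389e-5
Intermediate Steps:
H(I, p) = I + p + I*p (H(I, p) = (I + p) + p*I = (I + p) + I*p = I + p + I*p)
a(g, F) = 2*F/(F + g) (a(g, F) = (2*F)/(F + g) = 2*F/(F + g))
1/(a(-58, -107) + H(-126, 246)) = 1/(2*(-107)/(-107 - 58) + (-126 + 246 - 126*246)) = 1/(2*(-107)/(-165) + (-126 + 246 - 30996)) = 1/(2*(-107)*(-1/165) - 30876) = 1/(214/165 - 30876) = 1/(-5094326/165) = -165/5094326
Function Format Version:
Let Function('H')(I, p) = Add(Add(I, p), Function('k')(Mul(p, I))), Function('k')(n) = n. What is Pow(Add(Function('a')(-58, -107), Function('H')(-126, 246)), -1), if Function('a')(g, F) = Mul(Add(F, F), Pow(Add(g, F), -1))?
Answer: Rational(-165, 5094326) ≈ -3.2389e-5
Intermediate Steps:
Function('H')(I, p) = Add(I, p, Mul(I, p)) (Function('H')(I, p) = Add(Add(I, p), Mul(p, I)) = Add(Add(I, p), Mul(I, p)) = Add(I, p, Mul(I, p)))
Function('a')(g, F) = Mul(2, F, Pow(Add(F, g), -1)) (Function('a')(g, F) = Mul(Mul(2, F), Pow(Add(F, g), -1)) = Mul(2, F, Pow(Add(F, g), -1)))
Pow(Add(Function('a')(-58, -107), Function('H')(-126, 246)), -1) = Pow(Add(Mul(2, -107, Pow(Add(-107, -58), -1)), Add(-126, 246, Mul(-126, 246))), -1) = Pow(Add(Mul(2, -107, Pow(-165, -1)), Add(-126, 246, -30996)), -1) = Pow(Add(Mul(2, -107, Rational(-1, 165)), -30876), -1) = Pow(Add(Rational(214, 165), -30876), -1) = Pow(Rational(-5094326, 165), -1) = Rational(-165, 5094326)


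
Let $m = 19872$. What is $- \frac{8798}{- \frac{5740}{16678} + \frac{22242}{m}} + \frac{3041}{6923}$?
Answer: $- \frac{1682154122745919}{148202274059} \approx -11350.0$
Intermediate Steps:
$- \frac{8798}{- \frac{5740}{16678} + \frac{22242}{m}} + \frac{3041}{6923} = - \frac{8798}{- \frac{5740}{16678} + \frac{22242}{19872}} + \frac{3041}{6923} = - \frac{8798}{\left(-5740\right) \frac{1}{16678} + 22242 \cdot \frac{1}{19872}} + 3041 \cdot \frac{1}{6923} = - \frac{8798}{- \frac{2870}{8339} + \frac{3707}{3312}} + \frac{3041}{6923} = - \frac{8798}{\frac{21407233}{27618768}} + \frac{3041}{6923} = \left(-8798\right) \frac{27618768}{21407233} + \frac{3041}{6923} = - \frac{242989920864}{21407233} + \frac{3041}{6923} = - \frac{1682154122745919}{148202274059}$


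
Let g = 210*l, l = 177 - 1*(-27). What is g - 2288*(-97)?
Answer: 264776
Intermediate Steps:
l = 204 (l = 177 + 27 = 204)
g = 42840 (g = 210*204 = 42840)
g - 2288*(-97) = 42840 - 2288*(-97) = 42840 + 221936 = 264776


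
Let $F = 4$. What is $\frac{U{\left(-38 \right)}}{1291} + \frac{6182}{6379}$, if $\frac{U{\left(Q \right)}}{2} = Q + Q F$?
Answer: $\frac{5556942}{8235289} \approx 0.67477$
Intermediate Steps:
$U{\left(Q \right)} = 10 Q$ ($U{\left(Q \right)} = 2 \left(Q + Q 4\right) = 2 \left(Q + 4 Q\right) = 2 \cdot 5 Q = 10 Q$)
$\frac{U{\left(-38 \right)}}{1291} + \frac{6182}{6379} = \frac{10 \left(-38\right)}{1291} + \frac{6182}{6379} = \left(-380\right) \frac{1}{1291} + 6182 \cdot \frac{1}{6379} = - \frac{380}{1291} + \frac{6182}{6379} = \frac{5556942}{8235289}$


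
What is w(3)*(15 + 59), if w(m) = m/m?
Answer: 74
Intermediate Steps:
w(m) = 1
w(3)*(15 + 59) = 1*(15 + 59) = 1*74 = 74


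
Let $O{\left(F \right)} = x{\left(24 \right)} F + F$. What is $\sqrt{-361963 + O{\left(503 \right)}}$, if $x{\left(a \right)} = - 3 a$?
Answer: $2 i \sqrt{99419} \approx 630.62 i$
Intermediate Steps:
$O{\left(F \right)} = - 71 F$ ($O{\left(F \right)} = \left(-3\right) 24 F + F = - 72 F + F = - 71 F$)
$\sqrt{-361963 + O{\left(503 \right)}} = \sqrt{-361963 - 35713} = \sqrt{-397676} = 2 i \sqrt{99419}$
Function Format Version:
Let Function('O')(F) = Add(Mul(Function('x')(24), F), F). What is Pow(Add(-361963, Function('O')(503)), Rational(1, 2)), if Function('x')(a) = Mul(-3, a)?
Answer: Mul(2, I, Pow(99419, Rational(1, 2))) ≈ Mul(630.62, I)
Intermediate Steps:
Function('O')(F) = Mul(-71, F) (Function('O')(F) = Add(Mul(Mul(-3, 24), F), F) = Add(Mul(-72, F), F) = Mul(-71, F))
Pow(Add(-361963, Function('O')(503)), Rational(1, 2)) = Pow(Add(-361963, Mul(-71, 503)), Rational(1, 2)) = Pow(Add(-361963, -35713), Rational(1, 2)) = Pow(-397676, Rational(1, 2)) = Mul(2, I, Pow(99419, Rational(1, 2)))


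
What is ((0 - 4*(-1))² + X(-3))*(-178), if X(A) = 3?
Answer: -3382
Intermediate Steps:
((0 - 4*(-1))² + X(-3))*(-178) = ((0 - 4*(-1))² + 3)*(-178) = ((0 + 4)² + 3)*(-178) = (4² + 3)*(-178) = (16 + 3)*(-178) = 19*(-178) = -3382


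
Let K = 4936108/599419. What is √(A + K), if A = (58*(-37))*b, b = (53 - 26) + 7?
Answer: 8*I*√409581802063743/599419 ≈ 270.1*I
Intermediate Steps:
b = 34 (b = 27 + 7 = 34)
A = -72964 (A = (58*(-37))*34 = -2146*34 = -72964)
K = 4936108/599419 (K = 4936108*(1/599419) = 4936108/599419 ≈ 8.2348)
√(A + K) = √(-72964 + 4936108/599419) = √(-43731071808/599419) = 8*I*√409581802063743/599419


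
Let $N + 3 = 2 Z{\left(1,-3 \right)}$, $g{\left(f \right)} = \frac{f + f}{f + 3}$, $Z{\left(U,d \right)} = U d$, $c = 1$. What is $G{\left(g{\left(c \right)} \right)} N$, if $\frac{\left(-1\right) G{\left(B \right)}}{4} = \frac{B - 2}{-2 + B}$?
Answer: $36$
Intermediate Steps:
$g{\left(f \right)} = \frac{2 f}{3 + f}$
$N = -9$ ($N = -3 + 2 \cdot 1 \left(-3\right) = -3 + 2 \left(-3\right) = -3 - 6 = -9$)
$G{\left(B \right)} = -4$ ($G{\left(B \right)} = - 4 \frac{B - 2}{-2 + B} = - 4 \frac{-2 + B}{-2 + B} = \left(-4\right) 1 = -4$)
$G{\left(g{\left(c \right)} \right)} N = \left(-4\right) \left(-9\right) = 36$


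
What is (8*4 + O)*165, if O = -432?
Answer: -66000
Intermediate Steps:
(8*4 + O)*165 = (8*4 - 432)*165 = (32 - 432)*165 = -400*165 = -66000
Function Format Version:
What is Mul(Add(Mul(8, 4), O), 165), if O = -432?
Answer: -66000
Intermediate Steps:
Mul(Add(Mul(8, 4), O), 165) = Mul(Add(Mul(8, 4), -432), 165) = Mul(Add(32, -432), 165) = Mul(-400, 165) = -66000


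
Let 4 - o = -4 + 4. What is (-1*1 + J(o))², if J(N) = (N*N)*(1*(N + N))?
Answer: 16129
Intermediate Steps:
o = 4 (o = 4 - (-4 + 4) = 4 - 1*0 = 4 + 0 = 4)
J(N) = 2*N³ (J(N) = N²*(1*(2*N)) = N²*(2*N) = 2*N³)
(-1*1 + J(o))² = (-1*1 + 2*4³)² = (-1 + 2*64)² = (-1 + 128)² = 127² = 16129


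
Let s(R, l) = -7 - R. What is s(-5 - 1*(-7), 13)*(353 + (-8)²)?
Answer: -3753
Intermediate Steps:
s(-5 - 1*(-7), 13)*(353 + (-8)²) = (-7 - (-5 - 1*(-7)))*(353 + (-8)²) = (-7 - (-5 + 7))*(353 + 64) = (-7 - 1*2)*417 = (-7 - 2)*417 = -9*417 = -3753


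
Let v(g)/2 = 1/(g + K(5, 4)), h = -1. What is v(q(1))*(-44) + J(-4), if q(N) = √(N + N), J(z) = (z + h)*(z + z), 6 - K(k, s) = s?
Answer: -48 + 44*√2 ≈ 14.225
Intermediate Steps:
K(k, s) = 6 - s
J(z) = 2*z*(-1 + z) (J(z) = (z - 1)*(z + z) = (-1 + z)*(2*z) = 2*z*(-1 + z))
q(N) = √2*√N (q(N) = √(2*N) = √2*√N)
v(g) = 2/(2 + g) (v(g) = 2/(g + (6 - 1*4)) = 2/(g + (6 - 4)) = 2/(g + 2) = 2/(2 + g))
v(q(1))*(-44) + J(-4) = (2/(2 + √2*√1))*(-44) + 2*(-4)*(-1 - 4) = (2/(2 + √2*1))*(-44) + 2*(-4)*(-5) = (2/(2 + √2))*(-44) + 40 = -88/(2 + √2) + 40 = 40 - 88/(2 + √2)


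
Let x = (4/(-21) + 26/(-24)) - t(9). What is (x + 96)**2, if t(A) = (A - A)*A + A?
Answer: 51854401/7056 ≈ 7349.0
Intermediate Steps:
t(A) = A (t(A) = 0*A + A = 0 + A = A)
x = -863/84 (x = (4/(-21) + 26/(-24)) - 1*9 = (4*(-1/21) + 26*(-1/24)) - 9 = (-4/21 - 13/12) - 9 = -107/84 - 9 = -863/84 ≈ -10.274)
(x + 96)**2 = (-863/84 + 96)**2 = (7201/84)**2 = 51854401/7056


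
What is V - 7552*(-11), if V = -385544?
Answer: -302472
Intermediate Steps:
V - 7552*(-11) = -385544 - 7552*(-11) = -385544 - 1*(-83072) = -385544 + 83072 = -302472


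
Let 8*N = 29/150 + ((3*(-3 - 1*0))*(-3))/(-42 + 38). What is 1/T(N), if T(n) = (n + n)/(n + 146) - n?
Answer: 836239200/675926111 ≈ 1.2372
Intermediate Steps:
N = -1967/2400 (N = (29/150 + ((3*(-3 - 1*0))*(-3))/(-42 + 38))/8 = (29*(1/150) + ((3*(-3 + 0))*(-3))/(-4))/8 = (29/150 + ((3*(-3))*(-3))*(-1/4))/8 = (29/150 - 9*(-3)*(-1/4))/8 = (29/150 + 27*(-1/4))/8 = (29/150 - 27/4)/8 = (1/8)*(-1967/300) = -1967/2400 ≈ -0.81958)
T(n) = -n + 2*n/(146 + n) (T(n) = (2*n)/(146 + n) - n = 2*n/(146 + n) - n = -n + 2*n/(146 + n))
1/T(N) = 1/(-1*(-1967/2400)*(144 - 1967/2400)/(146 - 1967/2400)) = 1/(-1*(-1967/2400)*343633/2400/348433/2400) = 1/(-1*(-1967/2400)*2400/348433*343633/2400) = 1/(675926111/836239200) = 836239200/675926111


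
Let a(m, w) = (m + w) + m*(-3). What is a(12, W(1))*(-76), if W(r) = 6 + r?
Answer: 1292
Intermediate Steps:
a(m, w) = w - 2*m (a(m, w) = (m + w) - 3*m = w - 2*m)
a(12, W(1))*(-76) = ((6 + 1) - 2*12)*(-76) = (7 - 24)*(-76) = -17*(-76) = 1292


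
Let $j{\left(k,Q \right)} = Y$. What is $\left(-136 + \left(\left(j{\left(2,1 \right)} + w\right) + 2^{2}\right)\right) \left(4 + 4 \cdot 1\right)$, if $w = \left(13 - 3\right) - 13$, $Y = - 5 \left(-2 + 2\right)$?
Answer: $-1080$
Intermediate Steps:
$Y = 0$ ($Y = \left(-5\right) 0 = 0$)
$j{\left(k,Q \right)} = 0$
$w = -3$ ($w = 10 - 13 = -3$)
$\left(-136 + \left(\left(j{\left(2,1 \right)} + w\right) + 2^{2}\right)\right) \left(4 + 4 \cdot 1\right) = \left(-136 + \left(\left(0 - 3\right) + 2^{2}\right)\right) \left(4 + 4 \cdot 1\right) = \left(-136 + \left(-3 + 4\right)\right) \left(4 + 4\right) = \left(-136 + 1\right) 8 = \left(-135\right) 8 = -1080$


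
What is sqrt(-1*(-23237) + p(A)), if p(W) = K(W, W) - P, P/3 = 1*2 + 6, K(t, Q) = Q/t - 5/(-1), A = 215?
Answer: sqrt(23219) ≈ 152.38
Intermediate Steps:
K(t, Q) = 5 + Q/t (K(t, Q) = Q/t - 5*(-1) = Q/t + 5 = 5 + Q/t)
P = 24 (P = 3*(1*2 + 6) = 3*(2 + 6) = 3*8 = 24)
p(W) = -18 (p(W) = (5 + W/W) - 1*24 = (5 + 1) - 24 = 6 - 24 = -18)
sqrt(-1*(-23237) + p(A)) = sqrt(-1*(-23237) - 18) = sqrt(23237 - 18) = sqrt(23219)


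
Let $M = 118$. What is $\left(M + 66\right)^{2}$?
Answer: $33856$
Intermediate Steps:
$\left(M + 66\right)^{2} = \left(118 + 66\right)^{2} = 184^{2} = 33856$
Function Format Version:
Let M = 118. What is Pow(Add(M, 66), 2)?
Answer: 33856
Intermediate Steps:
Pow(Add(M, 66), 2) = Pow(Add(118, 66), 2) = Pow(184, 2) = 33856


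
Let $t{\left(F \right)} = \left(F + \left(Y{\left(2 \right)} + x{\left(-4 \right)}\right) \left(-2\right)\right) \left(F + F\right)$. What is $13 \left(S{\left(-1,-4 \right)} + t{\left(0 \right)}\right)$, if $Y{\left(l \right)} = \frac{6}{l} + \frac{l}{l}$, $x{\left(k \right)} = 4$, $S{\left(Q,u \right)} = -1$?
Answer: $-13$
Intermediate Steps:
$Y{\left(l \right)} = 1 + \frac{6}{l}$ ($Y{\left(l \right)} = \frac{6}{l} + 1 = 1 + \frac{6}{l}$)
$t{\left(F \right)} = 2 F \left(-16 + F\right)$ ($t{\left(F \right)} = \left(F + \left(\frac{6 + 2}{2} + 4\right) \left(-2\right)\right) \left(F + F\right) = \left(F + \left(\frac{1}{2} \cdot 8 + 4\right) \left(-2\right)\right) 2 F = \left(F + \left(4 + 4\right) \left(-2\right)\right) 2 F = \left(F + 8 \left(-2\right)\right) 2 F = \left(F - 16\right) 2 F = \left(-16 + F\right) 2 F = 2 F \left(-16 + F\right)$)
$13 \left(S{\left(-1,-4 \right)} + t{\left(0 \right)}\right) = 13 \left(-1 + 2 \cdot 0 \left(-16 + 0\right)\right) = 13 \left(-1 + 2 \cdot 0 \left(-16\right)\right) = 13 \left(-1 + 0\right) = 13 \left(-1\right) = -13$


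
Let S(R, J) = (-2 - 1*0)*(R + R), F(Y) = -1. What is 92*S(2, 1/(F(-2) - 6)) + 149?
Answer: -587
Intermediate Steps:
S(R, J) = -4*R (S(R, J) = (-2 + 0)*(2*R) = -4*R)
92*S(2, 1/(F(-2) - 6)) + 149 = 92*(-4*2) + 149 = 92*(-8) + 149 = -736 + 149 = -587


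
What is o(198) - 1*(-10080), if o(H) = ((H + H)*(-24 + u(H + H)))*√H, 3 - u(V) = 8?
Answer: 10080 - 34452*√22 ≈ -1.5151e+5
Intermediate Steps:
u(V) = -5 (u(V) = 3 - 1*8 = 3 - 8 = -5)
o(H) = -58*H^(3/2) (o(H) = ((H + H)*(-24 - 5))*√H = ((2*H)*(-29))*√H = (-58*H)*√H = -58*H^(3/2))
o(198) - 1*(-10080) = -34452*√22 - 1*(-10080) = -34452*√22 + 10080 = 10080 - 34452*√22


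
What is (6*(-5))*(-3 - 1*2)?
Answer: 150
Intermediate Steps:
(6*(-5))*(-3 - 1*2) = -30*(-3 - 2) = -30*(-5) = 150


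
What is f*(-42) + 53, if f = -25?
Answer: 1103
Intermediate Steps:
f*(-42) + 53 = -25*(-42) + 53 = 1050 + 53 = 1103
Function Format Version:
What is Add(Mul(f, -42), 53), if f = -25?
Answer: 1103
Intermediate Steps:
Add(Mul(f, -42), 53) = Add(Mul(-25, -42), 53) = Add(1050, 53) = 1103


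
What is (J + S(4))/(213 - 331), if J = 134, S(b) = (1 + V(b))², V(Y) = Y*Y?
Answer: -423/118 ≈ -3.5847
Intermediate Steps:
V(Y) = Y²
S(b) = (1 + b²)²
(J + S(4))/(213 - 331) = (134 + (1 + 4²)²)/(213 - 331) = (134 + (1 + 16)²)/(-118) = (134 + 17²)*(-1/118) = (134 + 289)*(-1/118) = 423*(-1/118) = -423/118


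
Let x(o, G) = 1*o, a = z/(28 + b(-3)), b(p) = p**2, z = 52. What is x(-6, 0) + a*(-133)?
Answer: -7138/37 ≈ -192.92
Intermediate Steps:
a = 52/37 (a = 52/(28 + (-3)**2) = 52/(28 + 9) = 52/37 ≈ 1.4054)
x(o, G) = o
x(-6, 0) + a*(-133) = -6 + (52/37)*(-133) = -6 - 6916/37 = -7138/37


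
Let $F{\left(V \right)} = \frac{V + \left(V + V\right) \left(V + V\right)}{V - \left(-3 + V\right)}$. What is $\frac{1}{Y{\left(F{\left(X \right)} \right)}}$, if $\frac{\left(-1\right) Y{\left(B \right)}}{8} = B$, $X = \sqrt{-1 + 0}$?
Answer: $\frac{3}{34} + \frac{3 i}{136} \approx 0.088235 + 0.022059 i$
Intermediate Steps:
$X = i$ ($X = \sqrt{-1} = i \approx 1.0 i$)
$F{\left(V \right)} = \frac{V}{3} + \frac{4 V^{2}}{3}$ ($F{\left(V \right)} = \frac{V + 2 V 2 V}{3} = \left(V + 4 V^{2}\right) \frac{1}{3} = \frac{V}{3} + \frac{4 V^{2}}{3}$)
$Y{\left(B \right)} = - 8 B$
$\frac{1}{Y{\left(F{\left(X \right)} \right)}} = \frac{1}{\left(-8\right) \frac{i \left(1 + 4 i\right)}{3}} = \frac{1}{\left(- \frac{8}{3}\right) i \left(1 + 4 i\right)} = \frac{3 i \left(1 - 4 i\right)}{136}$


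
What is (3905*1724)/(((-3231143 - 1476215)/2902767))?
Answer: -9771033026370/2353679 ≈ -4.1514e+6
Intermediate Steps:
(3905*1724)/(((-3231143 - 1476215)/2902767)) = 6732220/((-4707358*1/2902767)) = 6732220/(-4707358/2902767) = 6732220*(-2902767/4707358) = -9771033026370/2353679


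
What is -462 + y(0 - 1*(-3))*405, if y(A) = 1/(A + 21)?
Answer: -3561/8 ≈ -445.13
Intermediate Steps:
y(A) = 1/(21 + A)
-462 + y(0 - 1*(-3))*405 = -462 + 405/(21 + (0 - 1*(-3))) = -462 + 405/(21 + (0 + 3)) = -462 + 405/(21 + 3) = -462 + 405/24 = -462 + (1/24)*405 = -462 + 135/8 = -3561/8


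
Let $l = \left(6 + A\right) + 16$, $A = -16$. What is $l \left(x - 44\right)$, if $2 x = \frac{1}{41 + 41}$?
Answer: $- \frac{21645}{82} \approx -263.96$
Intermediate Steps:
$l = 6$ ($l = \left(6 - 16\right) + 16 = -10 + 16 = 6$)
$x = \frac{1}{164}$ ($x = \frac{1}{2 \left(41 + 41\right)} = \frac{1}{2 \cdot 82} = \frac{1}{2} \cdot \frac{1}{82} = \frac{1}{164} \approx 0.0060976$)
$l \left(x - 44\right) = 6 \left(\frac{1}{164} - 44\right) = 6 \left(- \frac{7215}{164}\right) = - \frac{21645}{82}$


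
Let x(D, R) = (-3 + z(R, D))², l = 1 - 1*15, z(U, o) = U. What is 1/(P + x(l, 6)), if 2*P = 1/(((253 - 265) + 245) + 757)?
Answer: 1980/17821 ≈ 0.11110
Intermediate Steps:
l = -14 (l = 1 - 15 = -14)
x(D, R) = (-3 + R)²
P = 1/1980 (P = 1/(2*(((253 - 265) + 245) + 757)) = 1/(2*((-12 + 245) + 757)) = 1/(2*(233 + 757)) = (½)/990 = (½)*(1/990) = 1/1980 ≈ 0.00050505)
1/(P + x(l, 6)) = 1/(1/1980 + (-3 + 6)²) = 1/(1/1980 + 3²) = 1/(1/1980 + 9) = 1/(17821/1980) = 1980/17821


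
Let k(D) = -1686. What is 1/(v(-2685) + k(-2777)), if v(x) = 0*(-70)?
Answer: -1/1686 ≈ -0.00059312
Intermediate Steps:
v(x) = 0
1/(v(-2685) + k(-2777)) = 1/(0 - 1686) = 1/(-1686) = -1/1686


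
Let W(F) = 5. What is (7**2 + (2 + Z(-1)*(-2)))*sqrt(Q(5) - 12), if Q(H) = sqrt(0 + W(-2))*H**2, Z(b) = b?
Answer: 53*sqrt(-12 + 25*sqrt(5)) ≈ 351.17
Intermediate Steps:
Q(H) = sqrt(5)*H**2 (Q(H) = sqrt(0 + 5)*H**2 = sqrt(5)*H**2)
(7**2 + (2 + Z(-1)*(-2)))*sqrt(Q(5) - 12) = (7**2 + (2 - 1*(-2)))*sqrt(sqrt(5)*5**2 - 12) = (49 + (2 + 2))*sqrt(sqrt(5)*25 - 12) = (49 + 4)*sqrt(25*sqrt(5) - 12) = 53*sqrt(-12 + 25*sqrt(5))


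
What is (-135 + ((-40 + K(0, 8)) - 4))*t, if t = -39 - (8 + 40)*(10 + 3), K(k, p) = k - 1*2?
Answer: 120003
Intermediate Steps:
K(k, p) = -2 + k (K(k, p) = k - 2 = -2 + k)
t = -663 (t = -39 - 48*13 = -39 - 1*624 = -39 - 624 = -663)
(-135 + ((-40 + K(0, 8)) - 4))*t = (-135 + ((-40 + (-2 + 0)) - 4))*(-663) = (-135 + ((-40 - 2) - 4))*(-663) = (-135 + (-42 - 4))*(-663) = (-135 - 46)*(-663) = -181*(-663) = 120003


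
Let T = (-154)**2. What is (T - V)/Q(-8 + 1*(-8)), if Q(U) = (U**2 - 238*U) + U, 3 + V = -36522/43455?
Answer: 14938343/2549360 ≈ 5.8596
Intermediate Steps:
T = 23716
V = -55629/14485 (V = -3 - 36522/43455 = -3 - 36522*1/43455 = -3 - 12174/14485 = -55629/14485 ≈ -3.8405)
Q(U) = U**2 - 237*U
(T - V)/Q(-8 + 1*(-8)) = (23716 - 1*(-55629/14485))/(((-8 + 1*(-8))*(-237 + (-8 + 1*(-8))))) = (23716 + 55629/14485)/(((-8 - 8)*(-237 + (-8 - 8)))) = 343581889/(14485*((-16*(-237 - 16)))) = 343581889/(14485*((-16*(-253)))) = (343581889/14485)/4048 = (343581889/14485)*(1/4048) = 14938343/2549360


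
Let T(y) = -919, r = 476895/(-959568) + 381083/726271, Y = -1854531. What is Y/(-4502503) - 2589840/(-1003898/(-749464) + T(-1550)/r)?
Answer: 28289035401518405582934002541/360185279256734033302224073 ≈ 78.540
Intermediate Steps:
r = 6440014533/232302136976 (r = 476895*(-1/959568) + 381083*(1/726271) = -158965/319856 + 381083/726271 = 6440014533/232302136976 ≈ 0.027723)
Y/(-4502503) - 2589840/(-1003898/(-749464) + T(-1550)/r) = -1854531/(-4502503) - 2589840/(-1003898/(-749464) - 919/6440014533/232302136976) = -1854531*(-1/4502503) - 2589840/(-1003898*(-1/749464) - 919*232302136976/6440014533) = 1854531/4502503 - 2589840/(501949/374732 - 213485663880944/6440014533) = 1854531/4502503 - 2589840/(-79996677238579082191/2413279525980156) = 1854531/4502503 - 2589840*(-2413279525980156/79996677238579082191) = 1854531/4502503 + 6250007847564447215040/79996677238579082191 = 28289035401518405582934002541/360185279256734033302224073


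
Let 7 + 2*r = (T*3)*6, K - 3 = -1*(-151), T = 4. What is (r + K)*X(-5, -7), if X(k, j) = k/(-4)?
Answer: 1865/8 ≈ 233.13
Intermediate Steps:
X(k, j) = -k/4 (X(k, j) = k*(-1/4) = -k/4)
K = 154 (K = 3 - 1*(-151) = 3 + 151 = 154)
r = 65/2 (r = -7/2 + ((4*3)*6)/2 = -7/2 + (12*6)/2 = -7/2 + (1/2)*72 = -7/2 + 36 = 65/2 ≈ 32.500)
(r + K)*X(-5, -7) = (65/2 + 154)*(-1/4*(-5)) = (373/2)*(5/4) = 1865/8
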